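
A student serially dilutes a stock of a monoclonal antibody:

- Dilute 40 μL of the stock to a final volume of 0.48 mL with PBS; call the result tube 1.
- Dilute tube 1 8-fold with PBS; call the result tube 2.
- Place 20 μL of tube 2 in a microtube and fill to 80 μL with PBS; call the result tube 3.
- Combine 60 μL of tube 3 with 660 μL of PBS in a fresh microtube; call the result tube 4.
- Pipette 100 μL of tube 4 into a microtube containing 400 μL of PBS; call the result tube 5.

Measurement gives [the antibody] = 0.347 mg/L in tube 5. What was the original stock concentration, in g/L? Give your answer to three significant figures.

Step 1: 40 μL brought to 0.48 mL → factor 480/40 = 12
Step 2: 8-fold → factor 8
Step 3: 20 μL brought to 80 μL → factor 80/20 = 4
Step 4: 60 μL + 660 μL = 720 μL total → factor 720/60 = 12
Step 5: 100 μL + 400 μL = 500 μL total → factor 500/100 = 5
Overall dilution factor = 12 × 8 × 4 × 12 × 5 = 23040
Stock = 0.347 mg/L × 23040 = 7995 mg/L = 7.99 g/L

7.99 g/L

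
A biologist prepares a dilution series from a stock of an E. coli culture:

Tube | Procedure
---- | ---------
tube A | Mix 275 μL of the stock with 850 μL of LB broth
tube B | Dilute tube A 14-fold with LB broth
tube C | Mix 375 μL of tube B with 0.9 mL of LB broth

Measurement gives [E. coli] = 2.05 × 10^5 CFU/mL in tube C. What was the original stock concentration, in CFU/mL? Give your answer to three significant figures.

Step 1: 275 μL + 850 μL = 1125 μL total → factor 1125/275 = 4.0909
Step 2: 14-fold → factor 14
Step 3: 375 μL + 0.9 mL = 1275 μL total → factor 1275/375 = 3.4
Overall dilution factor = 4.0909 × 14 × 3.4 = 194.73
Stock = 2.05 × 10^5 CFU/mL × 194.73 = 3.99 × 10^7 CFU/mL

3.99 × 10^7 CFU/mL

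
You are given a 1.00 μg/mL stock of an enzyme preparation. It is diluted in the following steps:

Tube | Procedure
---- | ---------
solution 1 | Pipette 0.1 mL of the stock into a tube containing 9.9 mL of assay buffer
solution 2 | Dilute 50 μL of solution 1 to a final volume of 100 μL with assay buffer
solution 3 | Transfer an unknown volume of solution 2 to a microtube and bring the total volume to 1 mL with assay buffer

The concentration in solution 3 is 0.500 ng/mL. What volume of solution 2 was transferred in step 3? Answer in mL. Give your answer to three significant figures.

0.100 mL

Step 1: 0.1 mL + 9.9 mL = 10 mL total → factor 10/0.1 = 100
Step 2: 50 μL brought to 100 μL → factor 100/50 = 2
Step 3: v brought to 1 mL → factor = 1 mL/v
Product of known-step factors = 200
Overall factor = 1.00 μg/mL / (0.500 ng/mL) = 2000
Step-3 factor = 2000 / 200 = 10
v = 1 mL / 10 = 0.100 mL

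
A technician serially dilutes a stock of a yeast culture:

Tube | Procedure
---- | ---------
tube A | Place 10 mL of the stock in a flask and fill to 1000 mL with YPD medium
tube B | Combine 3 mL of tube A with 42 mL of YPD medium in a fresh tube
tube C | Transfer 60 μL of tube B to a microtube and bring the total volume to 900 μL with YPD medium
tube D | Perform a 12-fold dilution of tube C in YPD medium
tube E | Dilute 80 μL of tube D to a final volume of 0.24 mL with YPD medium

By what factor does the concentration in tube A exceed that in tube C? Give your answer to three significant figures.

Step 1: 10 mL brought to 1000 mL → factor 1000/10 = 100
Step 2: 3 mL + 42 mL = 45 mL total → factor 45/3 = 15
Step 3: 60 μL brought to 900 μL → factor 900/60 = 15
Dilution factor to tube A = 100; to tube C = 22500
[tube A]/[tube C] = (factor to tube C)/(factor to tube A) = 22500/100 = 225

225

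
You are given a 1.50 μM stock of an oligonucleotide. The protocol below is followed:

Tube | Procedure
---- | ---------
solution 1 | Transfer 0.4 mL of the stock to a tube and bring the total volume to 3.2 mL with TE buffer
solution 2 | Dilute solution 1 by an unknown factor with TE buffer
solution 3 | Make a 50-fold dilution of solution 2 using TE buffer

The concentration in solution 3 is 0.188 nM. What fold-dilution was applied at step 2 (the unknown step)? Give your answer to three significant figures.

Step 1: 0.4 mL brought to 3.2 mL → factor 3.2/0.4 = 8
Step 2: unknown factor x
Step 3: 50-fold → factor 50
Product of known-step factors = 400
Overall factor = 1.50 μM / (0.188 nM) = 7978.7
x = 7978.7 / 400 = 19.9

19.9-fold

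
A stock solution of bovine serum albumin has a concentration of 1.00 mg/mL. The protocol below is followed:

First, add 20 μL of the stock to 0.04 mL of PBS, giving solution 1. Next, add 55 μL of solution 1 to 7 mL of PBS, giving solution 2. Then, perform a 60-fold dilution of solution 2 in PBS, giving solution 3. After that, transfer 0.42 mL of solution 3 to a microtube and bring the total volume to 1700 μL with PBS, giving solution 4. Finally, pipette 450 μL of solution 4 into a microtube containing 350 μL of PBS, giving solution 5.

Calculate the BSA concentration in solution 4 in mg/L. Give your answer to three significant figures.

0.0107 mg/L

Step 1: 20 μL + 0.04 mL = 60 μL total → factor 60/20 = 3
Step 2: 55 μL + 7 mL = 7055 μL total → factor 7055/55 = 128.27
Step 3: 60-fold → factor 60
Step 4: 0.42 mL brought to 1700 μL → factor 1.7/0.42 = 4.0476
Dilution factor through solution 4 = 3 × 128.27 × 60 × 4.0476 = 93456
[solution 4] = 1.00 mg/mL / 93456 = 1.070 × 10^-5 mg/mL = 0.0107 mg/L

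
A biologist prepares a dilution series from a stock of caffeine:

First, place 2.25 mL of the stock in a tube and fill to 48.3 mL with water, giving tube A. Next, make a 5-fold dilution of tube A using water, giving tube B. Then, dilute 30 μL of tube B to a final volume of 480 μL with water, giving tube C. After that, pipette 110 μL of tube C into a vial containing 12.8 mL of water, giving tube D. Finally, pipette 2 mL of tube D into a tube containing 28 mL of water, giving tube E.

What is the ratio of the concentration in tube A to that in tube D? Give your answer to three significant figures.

Step 1: 2.25 mL brought to 48.3 mL → factor 48.3/2.25 = 21.467
Step 2: 5-fold → factor 5
Step 3: 30 μL brought to 480 μL → factor 480/30 = 16
Step 4: 110 μL + 12.8 mL = 12910 μL total → factor 12910/110 = 117.36
Dilution factor to tube A = 21.467; to tube D = 2.0155 × 10^5
[tube A]/[tube D] = (factor to tube D)/(factor to tube A) = 2.0155 × 10^5/21.467 = 9.39 × 10^3

9.39 × 10^3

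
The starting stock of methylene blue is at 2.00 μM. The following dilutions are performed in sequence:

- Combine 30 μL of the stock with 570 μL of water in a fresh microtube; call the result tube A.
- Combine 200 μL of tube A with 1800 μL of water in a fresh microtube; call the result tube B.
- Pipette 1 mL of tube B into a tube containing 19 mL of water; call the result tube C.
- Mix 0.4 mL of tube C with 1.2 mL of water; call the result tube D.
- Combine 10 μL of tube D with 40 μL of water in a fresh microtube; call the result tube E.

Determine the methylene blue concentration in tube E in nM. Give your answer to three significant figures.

Step 1: 30 μL + 570 μL = 600 μL total → factor 600/30 = 20
Step 2: 200 μL + 1800 μL = 2000 μL total → factor 2000/200 = 10
Step 3: 1 mL + 19 mL = 20 mL total → factor 20/1 = 20
Step 4: 0.4 mL + 1.2 mL = 1.6 mL total → factor 1.6/0.4 = 4
Step 5: 10 μL + 40 μL = 50 μL total → factor 50/10 = 5
Overall dilution factor = 20 × 10 × 20 × 4 × 5 = 80000
Final = 2.00 μM / 80000 = 2.500 × 10^-5 μM = 0.0250 nM

0.0250 nM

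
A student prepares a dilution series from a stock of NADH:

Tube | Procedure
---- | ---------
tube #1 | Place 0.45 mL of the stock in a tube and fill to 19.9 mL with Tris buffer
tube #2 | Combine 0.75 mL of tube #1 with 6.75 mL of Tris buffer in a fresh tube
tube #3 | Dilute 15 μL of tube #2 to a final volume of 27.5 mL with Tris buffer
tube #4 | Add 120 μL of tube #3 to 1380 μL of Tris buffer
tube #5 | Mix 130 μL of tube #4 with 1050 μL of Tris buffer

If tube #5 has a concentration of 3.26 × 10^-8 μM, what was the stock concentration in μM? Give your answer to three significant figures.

Step 1: 0.45 mL brought to 19.9 mL → factor 19.9/0.45 = 44.222
Step 2: 0.75 mL + 6.75 mL = 7.5 mL total → factor 7.5/0.75 = 10
Step 3: 15 μL brought to 27.5 mL → factor 27500/15 = 1833.3
Step 4: 120 μL + 1380 μL = 1500 μL total → factor 1500/120 = 12.5
Step 5: 130 μL + 1050 μL = 1180 μL total → factor 1180/130 = 9.0769
Overall dilution factor = 44.222 × 10 × 1833.3 × 12.5 × 9.0769 = 9.1988 × 10^7
Stock = 3.26 × 10^-8 μM × 9.1988 × 10^7 = 3.00 μM

3.00 μM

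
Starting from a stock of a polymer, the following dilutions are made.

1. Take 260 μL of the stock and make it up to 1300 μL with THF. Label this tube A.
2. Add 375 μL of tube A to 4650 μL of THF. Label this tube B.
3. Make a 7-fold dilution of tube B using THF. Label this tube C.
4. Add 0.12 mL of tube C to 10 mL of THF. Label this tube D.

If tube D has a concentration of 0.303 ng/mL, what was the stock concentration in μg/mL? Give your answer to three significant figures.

Step 1: 260 μL brought to 1300 μL → factor 1300/260 = 5
Step 2: 375 μL + 4650 μL = 5025 μL total → factor 5025/375 = 13.4
Step 3: 7-fold → factor 7
Step 4: 0.12 mL + 10 mL = 10.12 mL total → factor 10.12/0.12 = 84.333
Overall dilution factor = 5 × 13.4 × 7 × 84.333 = 39552
Stock = 0.303 ng/mL × 39552 = 1.198 × 10^4 ng/mL = 12.0 μg/mL

12.0 μg/mL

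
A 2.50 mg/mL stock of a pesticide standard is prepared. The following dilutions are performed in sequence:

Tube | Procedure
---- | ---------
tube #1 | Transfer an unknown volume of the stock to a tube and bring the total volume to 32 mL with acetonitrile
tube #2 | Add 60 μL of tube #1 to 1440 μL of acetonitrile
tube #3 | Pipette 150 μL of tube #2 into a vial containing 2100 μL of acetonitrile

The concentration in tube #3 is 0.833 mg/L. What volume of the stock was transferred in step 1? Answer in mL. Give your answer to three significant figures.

4.00 mL

Step 1: v brought to 32 mL → factor = 32 mL/v
Step 2: 60 μL + 1440 μL = 1500 μL total → factor 1500/60 = 25
Step 3: 150 μL + 2100 μL = 2250 μL total → factor 2250/150 = 15
Product of known-step factors = 375
Overall factor = 2.50 mg/mL / (0.833 mg/L) = 3001.2
Step-1 factor = 3001.2 / 375 = 8.0032
v = 32 mL / 8.0032 = 4.00 mL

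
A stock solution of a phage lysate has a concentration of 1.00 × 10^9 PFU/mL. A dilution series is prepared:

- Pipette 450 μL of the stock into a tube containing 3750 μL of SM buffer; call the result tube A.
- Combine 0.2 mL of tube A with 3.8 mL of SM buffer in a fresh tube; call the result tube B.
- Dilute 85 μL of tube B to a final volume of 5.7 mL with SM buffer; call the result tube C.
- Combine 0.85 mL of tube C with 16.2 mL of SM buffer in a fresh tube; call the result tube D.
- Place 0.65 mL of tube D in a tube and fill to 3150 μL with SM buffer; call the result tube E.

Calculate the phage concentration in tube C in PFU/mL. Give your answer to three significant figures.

7.99 × 10^4 PFU/mL

Step 1: 450 μL + 3750 μL = 4200 μL total → factor 4200/450 = 9.3333
Step 2: 0.2 mL + 3.8 mL = 4 mL total → factor 4/0.2 = 20
Step 3: 85 μL brought to 5.7 mL → factor 5700/85 = 67.059
Dilution factor through tube C = 9.3333 × 20 × 67.059 = 12518
[tube C] = 1.00 × 10^9 PFU/mL / 12518 = 7.99 × 10^4 PFU/mL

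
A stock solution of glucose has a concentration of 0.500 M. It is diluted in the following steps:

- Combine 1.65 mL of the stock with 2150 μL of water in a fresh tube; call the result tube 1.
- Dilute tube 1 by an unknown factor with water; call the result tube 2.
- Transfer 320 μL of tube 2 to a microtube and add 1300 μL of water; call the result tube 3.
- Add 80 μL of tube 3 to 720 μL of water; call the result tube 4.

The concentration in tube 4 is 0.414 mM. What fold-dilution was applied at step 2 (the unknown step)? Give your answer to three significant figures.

10.4-fold

Step 1: 1.65 mL + 2150 μL = 3.8 mL total → factor 3.8/1.65 = 2.303
Step 2: unknown factor x
Step 3: 320 μL + 1300 μL = 1620 μL total → factor 1620/320 = 5.0625
Step 4: 80 μL + 720 μL = 800 μL total → factor 800/80 = 10
Product of known-step factors = 116.59
Overall factor = 0.500 M / (0.414 mM) = 1207.7
x = 1207.7 / 116.59 = 10.4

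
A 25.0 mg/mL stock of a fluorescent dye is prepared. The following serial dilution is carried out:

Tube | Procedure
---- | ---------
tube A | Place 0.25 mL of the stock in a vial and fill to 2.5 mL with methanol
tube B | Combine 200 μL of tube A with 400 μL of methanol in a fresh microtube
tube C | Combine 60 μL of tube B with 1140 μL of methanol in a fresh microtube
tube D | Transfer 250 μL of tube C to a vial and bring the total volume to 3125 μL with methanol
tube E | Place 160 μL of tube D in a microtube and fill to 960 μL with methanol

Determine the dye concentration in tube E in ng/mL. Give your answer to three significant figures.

Step 1: 0.25 mL brought to 2.5 mL → factor 2.5/0.25 = 10
Step 2: 200 μL + 400 μL = 600 μL total → factor 600/200 = 3
Step 3: 60 μL + 1140 μL = 1200 μL total → factor 1200/60 = 20
Step 4: 250 μL brought to 3125 μL → factor 3125/250 = 12.5
Step 5: 160 μL brought to 960 μL → factor 960/160 = 6
Overall dilution factor = 10 × 3 × 20 × 12.5 × 6 = 45000
Final = 25.0 mg/mL / 45000 = 0.0005556 mg/mL = 556 ng/mL

556 ng/mL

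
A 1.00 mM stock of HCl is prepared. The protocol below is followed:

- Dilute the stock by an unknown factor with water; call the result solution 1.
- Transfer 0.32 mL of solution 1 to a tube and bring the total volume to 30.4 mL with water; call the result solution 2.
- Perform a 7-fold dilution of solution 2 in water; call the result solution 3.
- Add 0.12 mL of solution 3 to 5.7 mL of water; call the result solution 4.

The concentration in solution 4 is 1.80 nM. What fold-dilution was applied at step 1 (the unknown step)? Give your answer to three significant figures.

Step 1: unknown factor x
Step 2: 0.32 mL brought to 30.4 mL → factor 30.4/0.32 = 95
Step 3: 7-fold → factor 7
Step 4: 0.12 mL + 5.7 mL = 5.82 mL total → factor 5.82/0.12 = 48.5
Product of known-step factors = 32252
Overall factor = 1.00 mM / (1.80 nM) = 5.5556 × 10^5
x = 5.5556 × 10^5 / 32252 = 17.2

17.2-fold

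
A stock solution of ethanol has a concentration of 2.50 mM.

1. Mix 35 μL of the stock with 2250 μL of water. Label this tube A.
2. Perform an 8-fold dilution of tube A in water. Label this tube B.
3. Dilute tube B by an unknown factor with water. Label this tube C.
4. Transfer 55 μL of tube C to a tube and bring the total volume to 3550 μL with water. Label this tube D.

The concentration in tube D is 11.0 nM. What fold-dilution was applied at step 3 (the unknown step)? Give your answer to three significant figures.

6.74-fold

Step 1: 35 μL + 2250 μL = 2285 μL total → factor 2285/35 = 65.286
Step 2: 8-fold → factor 8
Step 3: unknown factor x
Step 4: 55 μL brought to 3550 μL → factor 3550/55 = 64.545
Product of known-step factors = 33711
Overall factor = 2.50 mM / (11.0 nM) = 2.2727 × 10^5
x = 2.2727 × 10^5 / 33711 = 6.74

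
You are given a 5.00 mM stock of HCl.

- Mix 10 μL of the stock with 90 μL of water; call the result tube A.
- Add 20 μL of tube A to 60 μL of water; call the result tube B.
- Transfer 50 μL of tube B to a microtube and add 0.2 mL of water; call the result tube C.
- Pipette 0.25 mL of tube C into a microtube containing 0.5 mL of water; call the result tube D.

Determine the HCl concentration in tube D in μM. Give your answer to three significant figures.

8.33 μM

Step 1: 10 μL + 90 μL = 100 μL total → factor 100/10 = 10
Step 2: 20 μL + 60 μL = 80 μL total → factor 80/20 = 4
Step 3: 50 μL + 0.2 mL = 250 μL total → factor 250/50 = 5
Step 4: 0.25 mL + 0.5 mL = 0.75 mL total → factor 0.75/0.25 = 3
Overall dilution factor = 10 × 4 × 5 × 3 = 600
Final = 5.00 mM / 600 = 0.008333 mM = 8.33 μM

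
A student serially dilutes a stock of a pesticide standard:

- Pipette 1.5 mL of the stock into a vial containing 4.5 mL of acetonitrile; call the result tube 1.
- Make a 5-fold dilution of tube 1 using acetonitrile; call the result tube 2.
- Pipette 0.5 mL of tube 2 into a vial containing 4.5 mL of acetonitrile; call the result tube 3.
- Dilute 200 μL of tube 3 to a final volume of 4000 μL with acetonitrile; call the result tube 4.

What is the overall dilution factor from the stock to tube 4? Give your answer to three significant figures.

Step 1: 1.5 mL + 4.5 mL = 6 mL total → factor 6/1.5 = 4
Step 2: 5-fold → factor 5
Step 3: 0.5 mL + 4.5 mL = 5 mL total → factor 5/0.5 = 10
Step 4: 200 μL brought to 4000 μL → factor 4000/200 = 20
Overall dilution factor = 4 × 5 × 10 × 20 = 4000

4.00 × 10^3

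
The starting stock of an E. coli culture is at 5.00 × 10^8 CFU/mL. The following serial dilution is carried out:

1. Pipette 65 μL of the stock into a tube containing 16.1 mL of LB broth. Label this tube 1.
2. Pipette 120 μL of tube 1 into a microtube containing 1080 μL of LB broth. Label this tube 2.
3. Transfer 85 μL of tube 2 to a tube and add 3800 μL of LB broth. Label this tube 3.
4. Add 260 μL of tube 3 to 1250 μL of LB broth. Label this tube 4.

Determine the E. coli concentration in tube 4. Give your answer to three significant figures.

757 CFU/mL

Step 1: 65 μL + 16.1 mL = 16165 μL total → factor 16165/65 = 248.69
Step 2: 120 μL + 1080 μL = 1200 μL total → factor 1200/120 = 10
Step 3: 85 μL + 3800 μL = 3885 μL total → factor 3885/85 = 45.706
Step 4: 260 μL + 1250 μL = 1510 μL total → factor 1510/260 = 5.8077
Overall dilution factor = 248.69 × 10 × 45.706 × 5.8077 = 6.6014 × 10^5
Final = 5.00 × 10^8 CFU/mL / 6.6014 × 10^5 = 757 CFU/mL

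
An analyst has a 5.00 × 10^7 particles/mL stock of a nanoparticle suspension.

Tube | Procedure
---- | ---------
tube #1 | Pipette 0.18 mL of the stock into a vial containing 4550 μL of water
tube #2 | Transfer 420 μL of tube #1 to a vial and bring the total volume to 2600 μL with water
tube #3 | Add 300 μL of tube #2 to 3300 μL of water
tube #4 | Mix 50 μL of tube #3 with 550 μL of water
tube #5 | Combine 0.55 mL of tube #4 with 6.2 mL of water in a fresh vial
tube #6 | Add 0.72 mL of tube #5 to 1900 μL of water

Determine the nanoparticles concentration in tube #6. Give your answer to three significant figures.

Step 1: 0.18 mL + 4550 μL = 4.73 mL total → factor 4.73/0.18 = 26.278
Step 2: 420 μL brought to 2600 μL → factor 2600/420 = 6.1905
Step 3: 300 μL + 3300 μL = 3600 μL total → factor 3600/300 = 12
Step 4: 50 μL + 550 μL = 600 μL total → factor 600/50 = 12
Step 5: 0.55 mL + 6.2 mL = 6.75 mL total → factor 6.75/0.55 = 12.273
Step 6: 0.72 mL + 1900 μL = 2.62 mL total → factor 2.62/0.72 = 3.6389
Overall dilution factor = 26.278 × 6.1905 × 12 × 12 × 12.273 × 3.6389 = 1.0461 × 10^6
Final = 5.00 × 10^7 particles/mL / 1.0461 × 10^6 = 47.8 particles/mL

47.8 particles/mL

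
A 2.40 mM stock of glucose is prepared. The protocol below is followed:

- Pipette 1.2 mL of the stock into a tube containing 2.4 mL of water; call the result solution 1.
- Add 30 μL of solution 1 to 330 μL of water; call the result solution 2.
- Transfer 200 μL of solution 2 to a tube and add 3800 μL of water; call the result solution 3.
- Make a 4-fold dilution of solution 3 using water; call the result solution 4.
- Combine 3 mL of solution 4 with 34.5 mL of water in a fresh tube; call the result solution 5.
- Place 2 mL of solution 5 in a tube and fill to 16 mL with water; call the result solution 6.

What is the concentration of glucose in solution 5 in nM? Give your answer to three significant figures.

66.7 nM

Step 1: 1.2 mL + 2.4 mL = 3.6 mL total → factor 3.6/1.2 = 3
Step 2: 30 μL + 330 μL = 360 μL total → factor 360/30 = 12
Step 3: 200 μL + 3800 μL = 4000 μL total → factor 4000/200 = 20
Step 4: 4-fold → factor 4
Step 5: 3 mL + 34.5 mL = 37.5 mL total → factor 37.5/3 = 12.5
Dilution factor through solution 5 = 3 × 12 × 20 × 4 × 12.5 = 36000
[solution 5] = 2.40 mM / 36000 = 6.667 × 10^-5 mM = 66.7 nM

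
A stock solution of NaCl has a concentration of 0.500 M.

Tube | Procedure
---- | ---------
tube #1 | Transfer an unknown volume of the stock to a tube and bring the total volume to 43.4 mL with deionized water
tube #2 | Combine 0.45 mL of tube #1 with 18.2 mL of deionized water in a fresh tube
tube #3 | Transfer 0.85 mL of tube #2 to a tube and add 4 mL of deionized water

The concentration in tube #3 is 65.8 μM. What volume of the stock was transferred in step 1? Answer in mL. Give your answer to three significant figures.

1.35 mL

Step 1: v brought to 43.4 mL → factor = 43.4 mL/v
Step 2: 0.45 mL + 18.2 mL = 18.65 mL total → factor 18.65/0.45 = 41.444
Step 3: 0.85 mL + 4 mL = 4.85 mL total → factor 4.85/0.85 = 5.7059
Product of known-step factors = 236.48
Overall factor = 0.500 M / (65.8 μM) = 7598.8
Step-1 factor = 7598.8 / 236.48 = 32.133
v = 43.4 mL / 32.133 = 1.35 mL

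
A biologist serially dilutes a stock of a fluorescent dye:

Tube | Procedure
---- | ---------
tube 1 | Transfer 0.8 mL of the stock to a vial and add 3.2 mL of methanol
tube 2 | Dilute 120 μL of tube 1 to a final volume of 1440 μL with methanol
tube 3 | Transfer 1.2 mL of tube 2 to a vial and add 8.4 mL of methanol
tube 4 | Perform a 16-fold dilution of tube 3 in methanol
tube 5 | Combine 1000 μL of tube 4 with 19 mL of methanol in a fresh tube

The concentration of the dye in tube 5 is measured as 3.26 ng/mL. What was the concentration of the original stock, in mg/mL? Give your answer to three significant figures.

0.501 mg/mL

Step 1: 0.8 mL + 3.2 mL = 4 mL total → factor 4/0.8 = 5
Step 2: 120 μL brought to 1440 μL → factor 1440/120 = 12
Step 3: 1.2 mL + 8.4 mL = 9.6 mL total → factor 9.6/1.2 = 8
Step 4: 16-fold → factor 16
Step 5: 1000 μL + 19 mL = 20000 μL total → factor 20000/1000 = 20
Overall dilution factor = 5 × 12 × 8 × 16 × 20 = 1.536 × 10^5
Stock = 3.26 ng/mL × 1.536 × 10^5 = 5.007 × 10^5 ng/mL = 0.501 mg/mL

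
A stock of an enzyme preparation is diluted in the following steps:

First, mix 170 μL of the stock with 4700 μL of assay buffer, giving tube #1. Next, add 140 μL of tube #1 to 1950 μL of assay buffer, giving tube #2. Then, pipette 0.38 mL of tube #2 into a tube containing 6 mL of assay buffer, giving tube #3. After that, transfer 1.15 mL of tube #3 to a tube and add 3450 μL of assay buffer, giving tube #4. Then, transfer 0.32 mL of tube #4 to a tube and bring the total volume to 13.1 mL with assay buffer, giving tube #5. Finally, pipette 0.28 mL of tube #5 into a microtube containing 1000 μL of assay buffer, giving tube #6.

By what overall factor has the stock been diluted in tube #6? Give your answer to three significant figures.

5.37 × 10^6

Step 1: 170 μL + 4700 μL = 4870 μL total → factor 4870/170 = 28.647
Step 2: 140 μL + 1950 μL = 2090 μL total → factor 2090/140 = 14.929
Step 3: 0.38 mL + 6 mL = 6.38 mL total → factor 6.38/0.38 = 16.789
Step 4: 1.15 mL + 3450 μL = 4.6 mL total → factor 4.6/1.15 = 4
Step 5: 0.32 mL brought to 13.1 mL → factor 13.1/0.32 = 40.938
Step 6: 0.28 mL + 1000 μL = 1.28 mL total → factor 1.28/0.28 = 4.5714
Overall dilution factor = 28.647 × 14.929 × 16.789 × 4 × 40.938 × 4.5714 = 5.3749 × 10^6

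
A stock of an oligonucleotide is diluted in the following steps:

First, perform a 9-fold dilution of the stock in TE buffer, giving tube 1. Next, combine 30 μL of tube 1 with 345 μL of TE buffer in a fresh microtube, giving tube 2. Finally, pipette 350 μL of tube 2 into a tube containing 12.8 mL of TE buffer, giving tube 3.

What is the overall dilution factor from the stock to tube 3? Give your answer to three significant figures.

4.23 × 10^3

Step 1: 9-fold → factor 9
Step 2: 30 μL + 345 μL = 375 μL total → factor 375/30 = 12.5
Step 3: 350 μL + 12.8 mL = 13150 μL total → factor 13150/350 = 37.571
Overall dilution factor = 9 × 12.5 × 37.571 = 4226.8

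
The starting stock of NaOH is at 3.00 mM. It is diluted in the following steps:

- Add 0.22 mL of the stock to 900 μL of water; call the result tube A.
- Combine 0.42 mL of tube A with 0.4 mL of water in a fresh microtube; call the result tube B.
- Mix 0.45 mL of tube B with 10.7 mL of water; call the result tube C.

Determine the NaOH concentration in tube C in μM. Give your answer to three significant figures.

Step 1: 0.22 mL + 900 μL = 1.12 mL total → factor 1.12/0.22 = 5.0909
Step 2: 0.42 mL + 0.4 mL = 0.82 mL total → factor 0.82/0.42 = 1.9524
Step 3: 0.45 mL + 10.7 mL = 11.15 mL total → factor 11.15/0.45 = 24.778
Overall dilution factor = 5.0909 × 1.9524 × 24.778 = 246.28
Final = 3.00 mM / 246.28 = 0.01218 mM = 12.2 μM

12.2 μM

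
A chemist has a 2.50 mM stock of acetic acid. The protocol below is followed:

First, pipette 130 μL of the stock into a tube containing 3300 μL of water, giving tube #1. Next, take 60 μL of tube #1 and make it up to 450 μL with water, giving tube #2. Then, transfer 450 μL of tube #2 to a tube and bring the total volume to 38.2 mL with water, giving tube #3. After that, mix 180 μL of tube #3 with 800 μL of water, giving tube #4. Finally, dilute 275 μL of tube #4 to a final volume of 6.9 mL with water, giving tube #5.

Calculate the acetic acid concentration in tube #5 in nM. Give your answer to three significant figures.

Step 1: 130 μL + 3300 μL = 3430 μL total → factor 3430/130 = 26.385
Step 2: 60 μL brought to 450 μL → factor 450/60 = 7.5
Step 3: 450 μL brought to 38.2 mL → factor 38200/450 = 84.889
Step 4: 180 μL + 800 μL = 980 μL total → factor 980/180 = 5.4444
Step 5: 275 μL brought to 6.9 mL → factor 6900/275 = 25.091
Dilution factor through tube #5 = 26.385 × 7.5 × 84.889 × 5.4444 × 25.091 = 2.2947 × 10^6
[tube #5] = 2.50 mM / 2.2947 × 10^6 = 1.089 × 10^-6 mM = 1.09 nM

1.09 nM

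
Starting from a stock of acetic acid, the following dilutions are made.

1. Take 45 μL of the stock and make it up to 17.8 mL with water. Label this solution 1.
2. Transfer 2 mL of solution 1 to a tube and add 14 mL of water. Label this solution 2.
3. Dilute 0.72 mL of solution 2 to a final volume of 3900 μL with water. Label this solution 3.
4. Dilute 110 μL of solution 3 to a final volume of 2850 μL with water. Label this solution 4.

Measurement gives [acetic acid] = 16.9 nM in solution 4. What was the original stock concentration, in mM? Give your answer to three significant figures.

7.51 mM

Step 1: 45 μL brought to 17.8 mL → factor 17800/45 = 395.56
Step 2: 2 mL + 14 mL = 16 mL total → factor 16/2 = 8
Step 3: 0.72 mL brought to 3900 μL → factor 3.9/0.72 = 5.4167
Step 4: 110 μL brought to 2850 μL → factor 2850/110 = 25.909
Overall dilution factor = 395.56 × 8 × 5.4167 × 25.909 = 4.441 × 10^5
Stock = 16.9 nM × 4.441 × 10^5 = 7.505 × 10^6 nM = 7.51 mM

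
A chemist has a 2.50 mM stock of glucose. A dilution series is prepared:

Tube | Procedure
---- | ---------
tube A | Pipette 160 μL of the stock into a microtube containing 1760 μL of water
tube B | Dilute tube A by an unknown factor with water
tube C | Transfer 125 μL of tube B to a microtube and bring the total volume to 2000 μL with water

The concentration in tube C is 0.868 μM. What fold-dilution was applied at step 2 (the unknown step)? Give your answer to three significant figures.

Step 1: 160 μL + 1760 μL = 1920 μL total → factor 1920/160 = 12
Step 2: unknown factor x
Step 3: 125 μL brought to 2000 μL → factor 2000/125 = 16
Product of known-step factors = 192
Overall factor = 2.50 mM / (0.868 μM) = 2880.2
x = 2880.2 / 192 = 15.0

15.0-fold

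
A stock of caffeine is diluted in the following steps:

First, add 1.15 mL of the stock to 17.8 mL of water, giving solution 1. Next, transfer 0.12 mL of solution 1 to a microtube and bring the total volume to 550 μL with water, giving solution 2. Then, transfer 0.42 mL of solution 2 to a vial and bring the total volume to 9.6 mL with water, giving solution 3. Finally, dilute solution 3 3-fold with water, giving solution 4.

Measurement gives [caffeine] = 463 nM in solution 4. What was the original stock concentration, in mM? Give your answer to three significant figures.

2.40 mM

Step 1: 1.15 mL + 17.8 mL = 18.95 mL total → factor 18.95/1.15 = 16.478
Step 2: 0.12 mL brought to 550 μL → factor 0.55/0.12 = 4.5833
Step 3: 0.42 mL brought to 9.6 mL → factor 9.6/0.42 = 22.857
Step 4: 3-fold → factor 3
Overall dilution factor = 16.478 × 4.5833 × 22.857 × 3 = 5178.9
Stock = 463 nM × 5178.9 = 2.398 × 10^6 nM = 2.40 mM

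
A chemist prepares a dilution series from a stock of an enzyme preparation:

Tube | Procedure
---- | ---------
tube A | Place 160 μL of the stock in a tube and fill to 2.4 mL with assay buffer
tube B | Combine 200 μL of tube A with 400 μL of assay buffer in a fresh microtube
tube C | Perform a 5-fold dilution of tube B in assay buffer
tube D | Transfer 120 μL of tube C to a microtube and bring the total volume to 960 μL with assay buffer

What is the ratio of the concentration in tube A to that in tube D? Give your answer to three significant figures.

120

Step 1: 160 μL brought to 2.4 mL → factor 2400/160 = 15
Step 2: 200 μL + 400 μL = 600 μL total → factor 600/200 = 3
Step 3: 5-fold → factor 5
Step 4: 120 μL brought to 960 μL → factor 960/120 = 8
Dilution factor to tube A = 15; to tube D = 1800
[tube A]/[tube D] = (factor to tube D)/(factor to tube A) = 1800/15 = 120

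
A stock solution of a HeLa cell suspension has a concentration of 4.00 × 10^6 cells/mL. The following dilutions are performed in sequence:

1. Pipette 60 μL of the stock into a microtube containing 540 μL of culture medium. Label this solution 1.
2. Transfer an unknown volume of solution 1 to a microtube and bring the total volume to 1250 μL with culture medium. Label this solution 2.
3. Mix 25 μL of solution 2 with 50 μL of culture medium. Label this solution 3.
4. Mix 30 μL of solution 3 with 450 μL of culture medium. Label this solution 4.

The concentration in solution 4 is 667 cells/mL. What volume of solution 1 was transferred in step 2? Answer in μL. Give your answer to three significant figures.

100 μL

Step 1: 60 μL + 540 μL = 600 μL total → factor 600/60 = 10
Step 2: v brought to 1250 μL → factor = 1250 μL/v
Step 3: 25 μL + 50 μL = 75 μL total → factor 75/25 = 3
Step 4: 30 μL + 450 μL = 480 μL total → factor 480/30 = 16
Product of known-step factors = 480
Overall factor = 4.00 × 10^6 cells/mL / (667 cells/mL) = 5997
Step-2 factor = 5997 / 480 = 12.494
v = 1250 μL / 12.494 = 100 μL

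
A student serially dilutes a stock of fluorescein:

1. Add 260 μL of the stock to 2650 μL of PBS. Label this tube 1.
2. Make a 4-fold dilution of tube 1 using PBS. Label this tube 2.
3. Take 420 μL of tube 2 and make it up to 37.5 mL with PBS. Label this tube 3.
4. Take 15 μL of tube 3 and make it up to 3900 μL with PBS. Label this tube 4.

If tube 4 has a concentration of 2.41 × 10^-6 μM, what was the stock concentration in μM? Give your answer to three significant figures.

Step 1: 260 μL + 2650 μL = 2910 μL total → factor 2910/260 = 11.192
Step 2: 4-fold → factor 4
Step 3: 420 μL brought to 37.5 mL → factor 37500/420 = 89.286
Step 4: 15 μL brought to 3900 μL → factor 3900/15 = 260
Overall dilution factor = 11.192 × 4 × 89.286 × 260 = 1.0393 × 10^6
Stock = 2.41 × 10^-6 μM × 1.0393 × 10^6 = 2.50 μM

2.50 μM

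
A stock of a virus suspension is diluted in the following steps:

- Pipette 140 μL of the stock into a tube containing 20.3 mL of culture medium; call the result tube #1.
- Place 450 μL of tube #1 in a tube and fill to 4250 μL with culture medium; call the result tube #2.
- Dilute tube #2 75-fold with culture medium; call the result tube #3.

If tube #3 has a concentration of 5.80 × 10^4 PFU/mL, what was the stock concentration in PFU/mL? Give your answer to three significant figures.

Step 1: 140 μL + 20.3 mL = 20440 μL total → factor 20440/140 = 146
Step 2: 450 μL brought to 4250 μL → factor 4250/450 = 9.4444
Step 3: 75-fold → factor 75
Overall dilution factor = 146 × 9.4444 × 75 = 1.0342 × 10^5
Stock = 5.80 × 10^4 PFU/mL × 1.0342 × 10^5 = 6.00 × 10^9 PFU/mL

6.00 × 10^9 PFU/mL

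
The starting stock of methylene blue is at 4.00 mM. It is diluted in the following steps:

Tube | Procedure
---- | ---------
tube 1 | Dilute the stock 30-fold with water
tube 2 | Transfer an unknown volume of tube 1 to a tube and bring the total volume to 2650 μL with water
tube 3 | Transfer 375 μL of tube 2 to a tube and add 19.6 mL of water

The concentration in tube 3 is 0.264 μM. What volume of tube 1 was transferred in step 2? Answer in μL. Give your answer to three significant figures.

279 μL

Step 1: 30-fold → factor 30
Step 2: v brought to 2650 μL → factor = 2650 μL/v
Step 3: 375 μL + 19.6 mL = 19975 μL total → factor 19975/375 = 53.267
Product of known-step factors = 1598
Overall factor = 4.00 mM / (0.264 μM) = 15152
Step-2 factor = 15152 / 1598 = 9.4815
v = 2650 μL / 9.4815 = 279 μL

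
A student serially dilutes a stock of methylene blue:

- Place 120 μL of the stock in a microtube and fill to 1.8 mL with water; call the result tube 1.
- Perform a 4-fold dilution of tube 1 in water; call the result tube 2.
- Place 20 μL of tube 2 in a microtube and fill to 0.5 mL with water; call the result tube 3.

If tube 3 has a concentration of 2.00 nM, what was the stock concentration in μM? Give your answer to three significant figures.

Step 1: 120 μL brought to 1.8 mL → factor 1800/120 = 15
Step 2: 4-fold → factor 4
Step 3: 20 μL brought to 0.5 mL → factor 500/20 = 25
Overall dilution factor = 15 × 4 × 25 = 1500
Stock = 2.00 nM × 1500 = 3000 nM = 3.00 μM

3.00 μM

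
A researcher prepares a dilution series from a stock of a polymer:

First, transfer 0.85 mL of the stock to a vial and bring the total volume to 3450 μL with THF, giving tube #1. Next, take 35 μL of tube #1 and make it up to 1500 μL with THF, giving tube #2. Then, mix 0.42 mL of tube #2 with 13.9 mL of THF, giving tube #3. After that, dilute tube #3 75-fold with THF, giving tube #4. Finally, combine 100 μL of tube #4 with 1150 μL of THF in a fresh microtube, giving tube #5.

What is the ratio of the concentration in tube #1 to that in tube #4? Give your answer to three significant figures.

Step 1: 0.85 mL brought to 3450 μL → factor 3.45/0.85 = 4.0588
Step 2: 35 μL brought to 1500 μL → factor 1500/35 = 42.857
Step 3: 0.42 mL + 13.9 mL = 14.32 mL total → factor 14.32/0.42 = 34.095
Step 4: 75-fold → factor 75
Dilution factor to tube #1 = 4.0588; to tube #4 = 4.4481 × 10^5
[tube #1]/[tube #4] = (factor to tube #4)/(factor to tube #1) = 4.4481 × 10^5/4.0588 = 1.10 × 10^5

1.10 × 10^5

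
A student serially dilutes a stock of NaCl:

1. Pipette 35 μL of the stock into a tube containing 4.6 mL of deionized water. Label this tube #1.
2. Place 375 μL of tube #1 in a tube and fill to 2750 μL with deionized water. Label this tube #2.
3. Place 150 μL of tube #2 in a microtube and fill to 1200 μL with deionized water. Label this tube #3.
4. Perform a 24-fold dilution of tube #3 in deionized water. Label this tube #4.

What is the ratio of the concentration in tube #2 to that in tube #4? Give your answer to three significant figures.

192

Step 1: 35 μL + 4.6 mL = 4635 μL total → factor 4635/35 = 132.43
Step 2: 375 μL brought to 2750 μL → factor 2750/375 = 7.3333
Step 3: 150 μL brought to 1200 μL → factor 1200/150 = 8
Step 4: 24-fold → factor 24
Dilution factor to tube #2 = 971.14; to tube #4 = 1.8646 × 10^5
[tube #2]/[tube #4] = (factor to tube #4)/(factor to tube #2) = 1.8646 × 10^5/971.14 = 192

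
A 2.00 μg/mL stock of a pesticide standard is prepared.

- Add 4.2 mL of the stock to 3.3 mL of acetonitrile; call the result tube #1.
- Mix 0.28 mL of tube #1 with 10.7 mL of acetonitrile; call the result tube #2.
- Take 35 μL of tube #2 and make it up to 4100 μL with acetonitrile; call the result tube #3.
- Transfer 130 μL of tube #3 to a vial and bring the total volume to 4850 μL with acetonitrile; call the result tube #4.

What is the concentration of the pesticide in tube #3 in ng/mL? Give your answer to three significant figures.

0.244 ng/mL

Step 1: 4.2 mL + 3.3 mL = 7.5 mL total → factor 7.5/4.2 = 1.7857
Step 2: 0.28 mL + 10.7 mL = 10.98 mL total → factor 10.98/0.28 = 39.214
Step 3: 35 μL brought to 4100 μL → factor 4100/35 = 117.14
Dilution factor through tube #3 = 1.7857 × 39.214 × 117.14 = 8203
[tube #3] = 2.00 μg/mL / 8203 = 0.0002438 μg/mL = 0.244 ng/mL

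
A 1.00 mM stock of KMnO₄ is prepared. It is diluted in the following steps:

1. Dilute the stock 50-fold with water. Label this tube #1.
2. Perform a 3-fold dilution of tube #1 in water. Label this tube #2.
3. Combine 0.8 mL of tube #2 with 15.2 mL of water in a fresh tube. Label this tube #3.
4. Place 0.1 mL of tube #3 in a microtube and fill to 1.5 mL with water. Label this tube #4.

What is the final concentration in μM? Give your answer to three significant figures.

0.0222 μM

Step 1: 50-fold → factor 50
Step 2: 3-fold → factor 3
Step 3: 0.8 mL + 15.2 mL = 16 mL total → factor 16/0.8 = 20
Step 4: 0.1 mL brought to 1.5 mL → factor 1.5/0.1 = 15
Overall dilution factor = 50 × 3 × 20 × 15 = 45000
Final = 1.00 mM / 45000 = 2.222 × 10^-5 mM = 0.0222 μM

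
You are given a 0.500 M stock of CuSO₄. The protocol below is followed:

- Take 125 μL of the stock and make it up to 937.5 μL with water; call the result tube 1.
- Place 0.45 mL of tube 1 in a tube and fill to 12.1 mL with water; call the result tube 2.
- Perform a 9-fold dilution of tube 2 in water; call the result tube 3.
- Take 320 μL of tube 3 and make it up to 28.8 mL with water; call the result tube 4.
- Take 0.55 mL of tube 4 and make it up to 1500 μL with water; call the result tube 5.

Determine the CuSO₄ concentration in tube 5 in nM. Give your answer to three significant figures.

Step 1: 125 μL brought to 937.5 μL → factor 937.5/125 = 7.5
Step 2: 0.45 mL brought to 12.1 mL → factor 12.1/0.45 = 26.889
Step 3: 9-fold → factor 9
Step 4: 320 μL brought to 28.8 mL → factor 28800/320 = 90
Step 5: 0.55 mL brought to 1500 μL → factor 1.5/0.55 = 2.7273
Overall dilution factor = 7.5 × 26.889 × 9 × 90 × 2.7273 = 4.455 × 10^5
Final = 0.500 M / 4.455 × 10^5 = 1.122 × 10^-6 M = 1.12 × 10^3 nM

1.12 × 10^3 nM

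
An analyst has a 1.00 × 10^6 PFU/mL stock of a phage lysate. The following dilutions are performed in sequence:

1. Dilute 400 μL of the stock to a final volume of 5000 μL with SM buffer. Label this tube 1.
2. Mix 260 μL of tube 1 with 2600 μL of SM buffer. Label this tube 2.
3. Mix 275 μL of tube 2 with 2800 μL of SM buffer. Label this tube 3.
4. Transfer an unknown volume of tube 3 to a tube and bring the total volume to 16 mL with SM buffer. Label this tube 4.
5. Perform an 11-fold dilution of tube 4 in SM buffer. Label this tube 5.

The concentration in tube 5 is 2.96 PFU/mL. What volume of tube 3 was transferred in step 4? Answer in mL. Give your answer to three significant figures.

0.801 mL

Step 1: 400 μL brought to 5000 μL → factor 5000/400 = 12.5
Step 2: 260 μL + 2600 μL = 2860 μL total → factor 2860/260 = 11
Step 3: 275 μL + 2800 μL = 3075 μL total → factor 3075/275 = 11.182
Step 4: v brought to 16 mL → factor = 16 mL/v
Step 5: 11-fold → factor 11
Product of known-step factors = 16912
Overall factor = 1.00 × 10^6 PFU/mL / (2.96 PFU/mL) = 3.3784 × 10^5
Step-4 factor = 3.3784 × 10^5 / 16912 = 19.976
v = 16 mL / 19.976 = 0.801 mL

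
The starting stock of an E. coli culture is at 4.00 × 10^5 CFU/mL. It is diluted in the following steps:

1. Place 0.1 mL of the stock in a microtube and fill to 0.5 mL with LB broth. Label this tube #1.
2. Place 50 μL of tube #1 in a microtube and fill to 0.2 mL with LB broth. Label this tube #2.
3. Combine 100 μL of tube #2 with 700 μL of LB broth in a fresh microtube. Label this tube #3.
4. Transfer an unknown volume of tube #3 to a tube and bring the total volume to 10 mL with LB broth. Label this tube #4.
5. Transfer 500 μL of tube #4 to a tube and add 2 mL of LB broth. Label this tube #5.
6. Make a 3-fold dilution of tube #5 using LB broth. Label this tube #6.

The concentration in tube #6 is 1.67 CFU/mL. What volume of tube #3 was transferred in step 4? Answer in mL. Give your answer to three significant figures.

0.100 mL

Step 1: 0.1 mL brought to 0.5 mL → factor 0.5/0.1 = 5
Step 2: 50 μL brought to 0.2 mL → factor 200/50 = 4
Step 3: 100 μL + 700 μL = 800 μL total → factor 800/100 = 8
Step 4: v brought to 10 mL → factor = 10 mL/v
Step 5: 500 μL + 2 mL = 2500 μL total → factor 2500/500 = 5
Step 6: 3-fold → factor 3
Product of known-step factors = 2400
Overall factor = 4.00 × 10^5 CFU/mL / (1.67 CFU/mL) = 2.3952 × 10^5
Step-4 factor = 2.3952 × 10^5 / 2400 = 99.8
v = 10 mL / 99.8 = 0.100 mL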